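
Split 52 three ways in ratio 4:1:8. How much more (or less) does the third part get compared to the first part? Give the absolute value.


Total parts = 4 + 1 + 8 = 13
Value per part = 52 / 13 = 4
Shares: 4*4=16, 1*4=4, 8*4=32
Third share = 32, first share = 16
Difference = |32 - 16| = 16

16


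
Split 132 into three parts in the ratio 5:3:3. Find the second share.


Ratio = 5:3:3
Total parts = 5 + 3 + 3 = 11
Value per part = 132 / 11 = 12
First share = 5 * 12 = 60
Middle share = 3 * 12 = 36
Third share = 3 * 12 = 36

36


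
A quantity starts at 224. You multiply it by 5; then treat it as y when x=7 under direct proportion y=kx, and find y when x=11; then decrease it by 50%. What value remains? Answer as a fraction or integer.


Start with 224.
Step 1: Multiply by 5: 224 * 5 = 1120
Step 2: Direct prop: k = (1120)/7; new y = k*11 = 1120*11/7 = 1760
Step 3: Decrease by 50%: 1760 * 50/100 = 880
Final result = 880

880


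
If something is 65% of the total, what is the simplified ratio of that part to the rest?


Part = 65%, Remainder = 35%
Ratio = 65:35
GCD(65, 35) = 5
Simplify: 13:7 = 13:7

13:7


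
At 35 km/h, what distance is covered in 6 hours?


Using distance = speed * time
Speed = 35 km/h
Time = 6 hours
Distance = 35 * 6
= 210 km

210


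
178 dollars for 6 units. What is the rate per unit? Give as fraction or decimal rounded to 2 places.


Total dollars = 178
Number of units = 6
Unit rate = 178 / 6
= 29.67 dollars per unit

29.67


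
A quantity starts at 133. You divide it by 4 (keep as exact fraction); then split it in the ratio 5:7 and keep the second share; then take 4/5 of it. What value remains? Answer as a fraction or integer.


Start with 133.
Step 1: Divide by 4: 133 / 4 = 133/4
Step 2: Split 5:7, second share = 133/4 * 7/12 = 931/48
Step 3: Take 4/5: 931/48 * 4/5 = 931/60
Final result = 931/60

931/60


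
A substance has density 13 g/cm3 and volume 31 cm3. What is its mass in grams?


Using mass = density * volume
Density = 13 g/cm3
Volume = 31 cm3
Mass = 13 * 31
= 403 g

403


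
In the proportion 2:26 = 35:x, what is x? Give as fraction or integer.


Setting up: 2/26 = 35/x
Cross multiply: 2 * x = 26 * 35
2x = 910
x = 910/2
x = 455

455


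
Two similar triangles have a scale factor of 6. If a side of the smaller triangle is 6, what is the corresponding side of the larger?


Similar triangles have proportional sides
Scale factor = 6
Smaller side = 6
Corresponding larger side = 6 * 6
= 36

36


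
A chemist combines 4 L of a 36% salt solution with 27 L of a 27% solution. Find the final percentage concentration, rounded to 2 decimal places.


Solute in mixture 1 = 36% of 4 L = 4*36/100 = 36/25 L
Solute in mixture 2 = 27% of 27 L = 27*27/100 = 729/100 L
Total solute = 36/25 + 729/100 = 873/100 L
Total volume = 4 + 27 = 31 L
Final concentration = 873/100/31 * 100 = 28.16%

28.16


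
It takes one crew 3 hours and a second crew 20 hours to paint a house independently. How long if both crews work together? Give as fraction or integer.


Rate of A = 1/3 job per hour
Rate of B = 1/20 job per hour
Combined rate = 1/3 + 1/20
Find common denominator: (20 + 3)/(3*20) = 23/60
Combined rate = 23/60 job per hour
Time together = 1 / (23/60) = 60/23 hours

60/23


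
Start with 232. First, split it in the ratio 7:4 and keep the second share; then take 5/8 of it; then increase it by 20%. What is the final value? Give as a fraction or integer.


Start with 232.
Step 1: Split 7:4, second share = 232 * 4/11 = 928/11
Step 2: Take 5/8: 928/11 * 5/8 = 580/11
Step 3: Increase by 20%: 580/11 * 120/100 = 696/11
Final result = 696/11

696/11


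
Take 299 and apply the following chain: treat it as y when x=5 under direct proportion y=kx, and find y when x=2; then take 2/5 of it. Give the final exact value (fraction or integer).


Start with 299.
Step 1: Direct prop: k = (299)/5; new y = k*2 = 299*2/5 = 598/5
Step 2: Take 2/5: 598/5 * 2/5 = 1196/25
Final result = 1196/25

1196/25


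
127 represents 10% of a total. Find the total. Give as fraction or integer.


Given: 127 is 10% of the whole
Set up: 127 = 10/100 * whole
whole = 127 * 100 / 10
whole = 12700 / 10
whole = 1270

1270


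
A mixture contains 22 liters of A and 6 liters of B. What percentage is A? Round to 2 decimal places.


Volume of A = 22 L
Volume of B = 6 L
Total volume = 22 + 6 = 28 L
Percentage of A = (22/28) * 100
= 78.57%

78.57


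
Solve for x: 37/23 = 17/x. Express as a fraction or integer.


Setting up: 37/23 = 17/x
Cross multiply: 37 * x = 23 * 17
37x = 391
x = 391/37
x = 391/37

391/37


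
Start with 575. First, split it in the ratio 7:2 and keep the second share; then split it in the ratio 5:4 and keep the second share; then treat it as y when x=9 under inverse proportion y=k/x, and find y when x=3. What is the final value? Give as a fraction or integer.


Start with 575.
Step 1: Split 7:2, second share = 575 * 2/9 = 1150/9
Step 2: Split 5:4, second share = 1150/9 * 4/9 = 4600/81
Step 3: Inverse prop: k = (4600/81)*9; new y = k/3 = 4600/81*9/3 = 4600/27
Final result = 4600/27

4600/27


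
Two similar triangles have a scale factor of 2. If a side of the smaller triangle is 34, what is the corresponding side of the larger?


Similar triangles have proportional sides
Scale factor = 2
Smaller side = 34
Corresponding larger side = 34 * 2
= 68

68


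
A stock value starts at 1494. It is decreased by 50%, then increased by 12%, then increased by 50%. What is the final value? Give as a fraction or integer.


Start: 1494
Step 1: decrease by 50% => multiply by 50/100
  1494 * 50/100 = 747
Step 2: increase by 12% => multiply by 112/100
  747 * 112/100 = 20916/25
Step 3: increase by 50% => multiply by 150/100
  20916/25 * 150/100 = 31374/25
Final value = 31374/25

31374/25


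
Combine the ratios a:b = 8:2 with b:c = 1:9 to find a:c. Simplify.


Given a:b = 8:2 and b:c = 1:9
Make b consistent. Multiply first ratio by 1: a:b = 8:2
Multiply second ratio by 2: b:c = 2:18
Now b = 2 in both, so a:b:c = 8:2:18
Therefore a:c = 8:18
Simplify by GCD: a:c = 4:9

4:9


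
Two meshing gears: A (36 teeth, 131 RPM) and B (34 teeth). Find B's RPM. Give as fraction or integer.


Gear ratio: teeth_A * RPM_A = teeth_B * RPM_B
36 * 131 = 34 * RPM_B
4716 = 34 * RPM_B
RPM_B = 4716 / 34
RPM_B = 2358/17

2358/17


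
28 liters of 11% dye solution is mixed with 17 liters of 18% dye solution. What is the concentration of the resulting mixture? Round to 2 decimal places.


Solute in mixture 1 = 11% of 28 L = 28*11/100 = 77/25 L
Solute in mixture 2 = 18% of 17 L = 17*18/100 = 153/50 L
Total solute = 77/25 + 153/50 = 307/50 L
Total volume = 28 + 17 = 45 L
Final concentration = 307/50/45 * 100 = 13.64%

13.64


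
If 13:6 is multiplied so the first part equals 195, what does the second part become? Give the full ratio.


Original ratio: 13:6
First term target: 195
Scale factor = 195 / 13 = 15
Multiply second term: 6 * 15 = 90
Equivalent ratio = 195:90

195:90


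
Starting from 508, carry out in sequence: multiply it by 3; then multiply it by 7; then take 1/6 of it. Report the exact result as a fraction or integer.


Start with 508.
Step 1: Multiply by 3: 508 * 3 = 1524
Step 2: Multiply by 7: 1524 * 7 = 10668
Step 3: Take 1/6: 10668 * 1/6 = 1778
Final result = 1778

1778


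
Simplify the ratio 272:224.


Find GCD(272, 224)
GCD = 16
Divide both by 16: 272/16 = 17, 224/16 = 14
Simplified ratio = 17:14

17:14


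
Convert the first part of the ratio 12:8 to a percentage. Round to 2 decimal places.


Total parts = 12 + 8 = 20
First part fraction = 12/20
Percentage = (12/20) * 100
= 0.6 * 100
= 60.00%

60.00


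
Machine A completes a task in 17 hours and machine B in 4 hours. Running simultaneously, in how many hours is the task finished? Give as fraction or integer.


Rate of A = 1/17 job per hour
Rate of B = 1/4 job per hour
Combined rate = 1/17 + 1/4
Find common denominator: (4 + 17)/(17*4) = 21/68
Combined rate = 21/68 job per hour
Time together = 1 / (21/68) = 68/21 hours

68/21


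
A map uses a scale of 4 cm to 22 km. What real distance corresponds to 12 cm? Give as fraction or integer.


Map scale: 4 cm = 22 km
Measured distance on map = 12 cm
Set up proportion: 12 * 22 / 4
= 264 / 4
= 66 km

66


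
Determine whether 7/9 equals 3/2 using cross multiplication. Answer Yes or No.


Cross multiply to check 7/9 = 3/2
Left cross product: 7 * 2 = 14
Right cross product: 9 * 3 = 27
14 != 27
Not equal, so proportions differ => No

No


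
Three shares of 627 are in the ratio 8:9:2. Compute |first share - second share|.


Total parts = 8 + 9 + 2 = 19
Value per part = 627 / 19 = 33
Shares: 8*33=264, 9*33=297, 2*33=66
First share = 264, second share = 297
Difference = |264 - 297| = 33

33


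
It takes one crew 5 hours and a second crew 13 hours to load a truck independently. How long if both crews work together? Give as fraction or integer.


Rate of A = 1/5 job per hour
Rate of B = 1/13 job per hour
Combined rate = 1/5 + 1/13
Find common denominator: (13 + 5)/(5*13) = 18/65
Combined rate = 18/65 job per hour
Time together = 1 / (18/65) = 65/18 hours

65/18


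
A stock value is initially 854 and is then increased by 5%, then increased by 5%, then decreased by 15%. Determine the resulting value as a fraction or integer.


Start: 854
Step 1: increase by 5% => multiply by 105/100
  854 * 105/100 = 8967/10
Step 2: increase by 5% => multiply by 105/100
  8967/10 * 105/100 = 188307/200
Step 3: decrease by 15% => multiply by 85/100
  188307/200 * 85/100 = 3201219/4000
Final value = 3201219/4000

3201219/4000


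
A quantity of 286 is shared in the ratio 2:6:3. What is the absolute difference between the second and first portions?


Total parts = 2 + 6 + 3 = 11
Value per part = 286 / 11 = 26
Shares: 2*26=52, 6*26=156, 3*26=78
Second share = 156, first share = 52
Difference = |156 - 52| = 104

104


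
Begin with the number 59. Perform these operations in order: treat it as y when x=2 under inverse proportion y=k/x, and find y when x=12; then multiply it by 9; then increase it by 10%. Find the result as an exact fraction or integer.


Start with 59.
Step 1: Inverse prop: k = (59)*2; new y = k/12 = 59*2/12 = 59/6
Step 2: Multiply by 9: 59/6 * 9 = 177/2
Step 3: Increase by 10%: 177/2 * 110/100 = 1947/20
Final result = 1947/20

1947/20


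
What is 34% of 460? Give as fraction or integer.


Compute 34% of 460
Convert percentage: 34% = 34/100
Multiply: 460 * 34/100
= 15640/100
= 782/5

782/5


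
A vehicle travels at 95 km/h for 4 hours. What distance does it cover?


Using distance = speed * time
Speed = 95 km/h
Time = 4 hours
Distance = 95 * 4
= 380 km

380


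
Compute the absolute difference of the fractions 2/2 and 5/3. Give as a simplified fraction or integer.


Simplify: 2/2 = 1 and 5/3 = 5/3
Find common denominator: LCD = 3
Convert: 3/3 and 5/3
Difference = |3 - 5|/3 = 2/3
Simplified = 2/3

2/3


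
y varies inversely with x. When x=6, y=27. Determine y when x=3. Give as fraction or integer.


Inverse proportion: y = k/x
Find k: k = 6 * 27 = 162
Compute y at x=3: y = 162/3
y = 54

54


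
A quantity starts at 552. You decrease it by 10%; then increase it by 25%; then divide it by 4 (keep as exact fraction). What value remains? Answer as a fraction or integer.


Start with 552.
Step 1: Decrease by 10%: 552 * 90/100 = 2484/5
Step 2: Increase by 25%: 2484/5 * 125/100 = 621
Step 3: Divide by 4: 621 / 4 = 621/4
Final result = 621/4

621/4


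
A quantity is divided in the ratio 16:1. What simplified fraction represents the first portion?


Total parts = 16 + 1 = 17
First part fraction = 16/17
Simplify: 16/17 = 16/17

16/17


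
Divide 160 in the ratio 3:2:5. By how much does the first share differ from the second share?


Total parts = 3 + 2 + 5 = 10
Value per part = 160 / 10 = 16
Shares: 3*16=48, 2*16=32, 5*16=80
First share = 48, second share = 32
Difference = |48 - 32| = 16

16


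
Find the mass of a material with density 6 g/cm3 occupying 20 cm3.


Using mass = density * volume
Density = 6 g/cm3
Volume = 20 cm3
Mass = 6 * 20
= 120 g

120


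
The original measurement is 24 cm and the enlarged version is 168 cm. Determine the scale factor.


Original length = 24 cm
Scaled length = 168 cm
Scale factor = 168 / 24
= 7

7


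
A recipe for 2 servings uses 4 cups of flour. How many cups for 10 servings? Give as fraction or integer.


Original: 4 cups for 2 servings
Target servings = 10
Scaling factor = 10/2
New amount = 4 * 10/2
= 40/2
= 20 cups

20


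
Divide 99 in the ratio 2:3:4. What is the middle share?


Ratio = 2:3:4
Total parts = 2 + 3 + 4 = 9
Value per part = 99 / 9 = 11
First share = 2 * 11 = 22
Middle share = 3 * 11 = 33
Third share = 4 * 11 = 44

33


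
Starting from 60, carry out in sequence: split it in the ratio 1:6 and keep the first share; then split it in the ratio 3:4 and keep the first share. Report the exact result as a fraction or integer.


Start with 60.
Step 1: Split 1:6, first share = 60 * 1/7 = 60/7
Step 2: Split 3:4, first share = 60/7 * 3/7 = 180/49
Final result = 180/49

180/49


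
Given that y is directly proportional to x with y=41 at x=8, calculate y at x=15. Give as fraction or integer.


Direct proportion: y = kx
Find k: k = 41/8 = 41/8
Compute y at x=15: y = 41/8 * 15
y = 615/8

615/8


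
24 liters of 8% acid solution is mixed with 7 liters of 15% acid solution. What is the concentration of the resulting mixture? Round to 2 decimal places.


Solute in mixture 1 = 8% of 24 L = 24*8/100 = 48/25 L
Solute in mixture 2 = 15% of 7 L = 7*15/100 = 21/20 L
Total solute = 48/25 + 21/20 = 297/100 L
Total volume = 24 + 7 = 31 L
Final concentration = 297/100/31 * 100 = 9.58%

9.58


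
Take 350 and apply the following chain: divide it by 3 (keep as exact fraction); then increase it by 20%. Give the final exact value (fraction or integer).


Start with 350.
Step 1: Divide by 3: 350 / 3 = 350/3
Step 2: Increase by 20%: 350/3 * 120/100 = 140
Final result = 140

140


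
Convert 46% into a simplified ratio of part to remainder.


Part = 46%, Remainder = 54%
Ratio = 46:54
GCD(46, 54) = 2
Simplify: 23:27 = 23:27

23:27


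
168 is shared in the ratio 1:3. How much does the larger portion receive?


Total parts = 1 + 3 = 4
Value per part = 168 / 4 = 42
First share = 1 * 42 = 42
Second share = 3 * 42 = 126
Larger share = 126

126


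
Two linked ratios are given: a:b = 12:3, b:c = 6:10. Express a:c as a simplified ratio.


Given a:b = 12:3 and b:c = 6:10
Make b consistent. Multiply first ratio by 6: a:b = 72:18
Multiply second ratio by 3: b:c = 18:30
Now b = 18 in both, so a:b:c = 72:18:30
Therefore a:c = 72:30
Simplify by GCD: a:c = 12:5

12:5


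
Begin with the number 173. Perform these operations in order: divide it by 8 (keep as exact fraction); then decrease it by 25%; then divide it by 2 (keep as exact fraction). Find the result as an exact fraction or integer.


Start with 173.
Step 1: Divide by 8: 173 / 8 = 173/8
Step 2: Decrease by 25%: 173/8 * 75/100 = 519/32
Step 3: Divide by 2: 519/32 / 2 = 519/64
Final result = 519/64

519/64


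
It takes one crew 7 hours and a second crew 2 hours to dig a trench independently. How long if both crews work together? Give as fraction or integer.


Rate of A = 1/7 job per hour
Rate of B = 1/2 job per hour
Combined rate = 1/7 + 1/2
Find common denominator: (2 + 7)/(7*2) = 9/14
Combined rate = 9/14 job per hour
Time together = 1 / (9/14) = 14/9 hours

14/9


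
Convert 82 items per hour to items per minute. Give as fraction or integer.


Converting from per hour to per minute
Rate = 82 items per hour
Divide by 60: 82/60
= 41/30 items per minute

41/30


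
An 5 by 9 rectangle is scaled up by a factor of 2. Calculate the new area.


Original dimensions: 5 x 9
Enlargement factor = 2
New width = 5 * 2 = 10
New height = 9 * 2 = 18
New area = 10 * 18 = 180

180


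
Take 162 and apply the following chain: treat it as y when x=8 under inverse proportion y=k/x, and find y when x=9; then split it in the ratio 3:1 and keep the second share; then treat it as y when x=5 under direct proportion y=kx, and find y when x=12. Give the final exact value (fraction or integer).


Start with 162.
Step 1: Inverse prop: k = (162)*8; new y = k/9 = 162*8/9 = 144
Step 2: Split 3:1, second share = 144 * 1/4 = 36
Step 3: Direct prop: k = (36)/5; new y = k*12 = 36*12/5 = 432/5
Final result = 432/5

432/5


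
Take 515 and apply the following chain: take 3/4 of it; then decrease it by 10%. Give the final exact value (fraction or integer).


Start with 515.
Step 1: Take 3/4: 515 * 3/4 = 1545/4
Step 2: Decrease by 10%: 1545/4 * 90/100 = 2781/8
Final result = 2781/8

2781/8


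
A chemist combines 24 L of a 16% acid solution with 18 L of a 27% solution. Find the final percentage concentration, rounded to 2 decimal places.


Solute in mixture 1 = 16% of 24 L = 24*16/100 = 96/25 L
Solute in mixture 2 = 27% of 18 L = 18*27/100 = 243/50 L
Total solute = 96/25 + 243/50 = 87/10 L
Total volume = 24 + 18 = 42 L
Final concentration = 87/10/42 * 100 = 20.71%

20.71


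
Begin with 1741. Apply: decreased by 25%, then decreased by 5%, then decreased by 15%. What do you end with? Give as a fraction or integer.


Start: 1741
Step 1: decrease by 25% => multiply by 75/100
  1741 * 75/100 = 5223/4
Step 2: decrease by 5% => multiply by 95/100
  5223/4 * 95/100 = 99237/80
Step 3: decrease by 15% => multiply by 85/100
  99237/80 * 85/100 = 1687029/1600
Final value = 1687029/1600

1687029/1600


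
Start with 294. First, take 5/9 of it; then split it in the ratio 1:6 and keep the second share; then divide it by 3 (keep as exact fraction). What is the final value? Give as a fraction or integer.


Start with 294.
Step 1: Take 5/9: 294 * 5/9 = 490/3
Step 2: Split 1:6, second share = 490/3 * 6/7 = 140
Step 3: Divide by 3: 140 / 3 = 140/3
Final result = 140/3

140/3


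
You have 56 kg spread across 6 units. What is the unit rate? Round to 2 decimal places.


Total kg = 56
Number of units = 6
Unit rate = 56 / 6
= 9.33 kg per unit

9.33


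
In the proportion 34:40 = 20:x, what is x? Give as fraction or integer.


Setting up: 34/40 = 20/x
Cross multiply: 34 * x = 40 * 20
34x = 800
x = 800/34
x = 400/17

400/17


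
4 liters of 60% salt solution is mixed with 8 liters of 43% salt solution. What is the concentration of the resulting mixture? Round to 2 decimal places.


Solute in mixture 1 = 60% of 4 L = 4*60/100 = 12/5 L
Solute in mixture 2 = 43% of 8 L = 8*43/100 = 86/25 L
Total solute = 12/5 + 86/25 = 146/25 L
Total volume = 4 + 8 = 12 L
Final concentration = 146/25/12 * 100 = 48.67%

48.67


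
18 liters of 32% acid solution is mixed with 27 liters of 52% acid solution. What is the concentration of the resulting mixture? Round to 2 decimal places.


Solute in mixture 1 = 32% of 18 L = 18*32/100 = 144/25 L
Solute in mixture 2 = 52% of 27 L = 27*52/100 = 351/25 L
Total solute = 144/25 + 351/25 = 99/5 L
Total volume = 18 + 27 = 45 L
Final concentration = 99/5/45 * 100 = 44.00%

44.00


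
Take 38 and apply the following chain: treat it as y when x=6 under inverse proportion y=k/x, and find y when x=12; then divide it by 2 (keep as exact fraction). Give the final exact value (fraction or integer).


Start with 38.
Step 1: Inverse prop: k = (38)*6; new y = k/12 = 38*6/12 = 19
Step 2: Divide by 2: 19 / 2 = 19/2
Final result = 19/2

19/2


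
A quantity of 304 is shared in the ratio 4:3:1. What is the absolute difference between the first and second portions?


Total parts = 4 + 3 + 1 = 8
Value per part = 304 / 8 = 38
Shares: 4*38=152, 3*38=114, 1*38=38
First share = 152, second share = 114
Difference = |152 - 114| = 38

38


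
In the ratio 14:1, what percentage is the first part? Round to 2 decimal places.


Total parts = 14 + 1 = 15
First part fraction = 14/15
Percentage = (14/15) * 100
= 0.933333 * 100
= 93.33%

93.33


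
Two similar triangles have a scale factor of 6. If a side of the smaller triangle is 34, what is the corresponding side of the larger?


Similar triangles have proportional sides
Scale factor = 6
Smaller side = 34
Corresponding larger side = 34 * 6
= 204

204


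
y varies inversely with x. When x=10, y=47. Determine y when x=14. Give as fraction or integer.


Inverse proportion: y = k/x
Find k: k = 10 * 47 = 470
Compute y at x=14: y = 470/14
y = 235/7

235/7


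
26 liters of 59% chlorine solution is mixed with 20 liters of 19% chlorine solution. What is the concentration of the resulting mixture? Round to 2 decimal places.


Solute in mixture 1 = 59% of 26 L = 26*59/100 = 767/50 L
Solute in mixture 2 = 19% of 20 L = 20*19/100 = 19/5 L
Total solute = 767/50 + 19/5 = 957/50 L
Total volume = 26 + 20 = 46 L
Final concentration = 957/50/46 * 100 = 41.61%

41.61


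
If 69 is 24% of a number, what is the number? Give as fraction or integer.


Given: 69 is 24% of the whole
Set up: 69 = 24/100 * whole
whole = 69 * 100 / 24
whole = 6900 / 24
whole = 575/2

575/2


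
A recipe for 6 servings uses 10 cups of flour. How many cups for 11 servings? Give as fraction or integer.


Original: 10 cups for 6 servings
Target servings = 11
Scaling factor = 11/6
New amount = 10 * 11/6
= 110/6
= 55/3 cups

55/3


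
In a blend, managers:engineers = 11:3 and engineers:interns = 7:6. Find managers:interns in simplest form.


Given a:b = 11:3 and b:c = 7:6
Make b consistent. Multiply first ratio by 7: a:b = 77:21
Multiply second ratio by 3: b:c = 21:18
Now b = 21 in both, so a:b:c = 77:21:18
Therefore a:c = 77:18
Simplify by GCD: a:c = 77:18

77:18


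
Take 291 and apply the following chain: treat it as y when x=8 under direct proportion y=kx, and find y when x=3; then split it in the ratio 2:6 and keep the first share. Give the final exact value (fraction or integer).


Start with 291.
Step 1: Direct prop: k = (291)/8; new y = k*3 = 291*3/8 = 873/8
Step 2: Split 2:6, first share = 873/8 * 2/8 = 873/32
Final result = 873/32

873/32


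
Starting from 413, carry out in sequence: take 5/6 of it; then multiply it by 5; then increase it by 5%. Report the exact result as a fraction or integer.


Start with 413.
Step 1: Take 5/6: 413 * 5/6 = 2065/6
Step 2: Multiply by 5: 2065/6 * 5 = 10325/6
Step 3: Increase by 5%: 10325/6 * 105/100 = 14455/8
Final result = 14455/8

14455/8


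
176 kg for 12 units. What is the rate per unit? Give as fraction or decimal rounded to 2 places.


Total kg = 176
Number of units = 12
Unit rate = 176 / 12
= 14.67 kg per unit

14.67


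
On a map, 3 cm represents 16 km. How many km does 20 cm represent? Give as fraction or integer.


Map scale: 3 cm = 16 km
Measured distance on map = 20 cm
Set up proportion: 20 * 16 / 3
= 320 / 3
= 320/3 km

320/3


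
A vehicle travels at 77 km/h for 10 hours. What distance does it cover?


Using distance = speed * time
Speed = 77 km/h
Time = 10 hours
Distance = 77 * 10
= 770 km

770


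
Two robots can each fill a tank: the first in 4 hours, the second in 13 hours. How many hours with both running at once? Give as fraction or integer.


Rate of A = 1/4 job per hour
Rate of B = 1/13 job per hour
Combined rate = 1/4 + 1/13
Find common denominator: (13 + 4)/(4*13) = 17/52
Combined rate = 17/52 job per hour
Time together = 1 / (17/52) = 52/17 hours

52/17


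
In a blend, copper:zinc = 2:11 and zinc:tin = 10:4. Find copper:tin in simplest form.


Given a:b = 2:11 and b:c = 10:4
Make b consistent. Multiply first ratio by 10: a:b = 20:110
Multiply second ratio by 11: b:c = 110:44
Now b = 110 in both, so a:b:c = 20:110:44
Therefore a:c = 20:44
Simplify by GCD: a:c = 5:11

5:11


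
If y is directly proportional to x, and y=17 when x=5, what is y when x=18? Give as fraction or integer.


Direct proportion: y = kx
Find k: k = 17/5 = 17/5
Compute y at x=18: y = 17/5 * 18
y = 306/5

306/5


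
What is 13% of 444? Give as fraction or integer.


Compute 13% of 444
Convert percentage: 13% = 13/100
Multiply: 444 * 13/100
= 5772/100
= 1443/25

1443/25


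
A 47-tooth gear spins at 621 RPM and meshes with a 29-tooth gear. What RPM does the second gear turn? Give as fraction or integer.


Gear ratio: teeth_A * RPM_A = teeth_B * RPM_B
47 * 621 = 29 * RPM_B
29187 = 29 * RPM_B
RPM_B = 29187 / 29
RPM_B = 29187/29

29187/29


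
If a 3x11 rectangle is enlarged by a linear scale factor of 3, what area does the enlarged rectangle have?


Original dimensions: 3 x 11
Enlargement factor = 3
New width = 3 * 3 = 9
New height = 11 * 3 = 33
New area = 9 * 33 = 297

297


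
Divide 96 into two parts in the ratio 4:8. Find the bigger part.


Total parts = 4 + 8 = 12
Value per part = 96 / 12 = 8
First share = 4 * 8 = 32
Second share = 8 * 8 = 64
Larger share = 64

64


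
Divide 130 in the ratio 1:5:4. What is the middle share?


Ratio = 1:5:4
Total parts = 1 + 5 + 4 = 10
Value per part = 130 / 10 = 13
First share = 1 * 13 = 13
Middle share = 5 * 13 = 65
Third share = 4 * 13 = 52

65


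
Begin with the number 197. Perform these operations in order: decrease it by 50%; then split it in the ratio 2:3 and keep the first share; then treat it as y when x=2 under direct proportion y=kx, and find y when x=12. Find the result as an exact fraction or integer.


Start with 197.
Step 1: Decrease by 50%: 197 * 50/100 = 197/2
Step 2: Split 2:3, first share = 197/2 * 2/5 = 197/5
Step 3: Direct prop: k = (197/5)/2; new y = k*12 = 197/5*12/2 = 1182/5
Final result = 1182/5

1182/5


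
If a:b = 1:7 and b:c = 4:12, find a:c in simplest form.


Given a:b = 1:7 and b:c = 4:12
Make b consistent. Multiply first ratio by 4: a:b = 4:28
Multiply second ratio by 7: b:c = 28:84
Now b = 28 in both, so a:b:c = 4:28:84
Therefore a:c = 4:84
Simplify by GCD: a:c = 1:21

1:21


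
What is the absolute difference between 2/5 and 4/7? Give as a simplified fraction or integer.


Simplify: 2/5 = 2/5 and 4/7 = 4/7
Find common denominator: LCD = 35
Convert: 14/35 and 20/35
Difference = |14 - 20|/35 = 6/35
Simplified = 6/35

6/35


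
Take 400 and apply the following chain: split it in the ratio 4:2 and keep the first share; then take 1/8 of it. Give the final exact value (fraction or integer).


Start with 400.
Step 1: Split 4:2, first share = 400 * 4/6 = 800/3
Step 2: Take 1/8: 800/3 * 1/8 = 100/3
Final result = 100/3

100/3


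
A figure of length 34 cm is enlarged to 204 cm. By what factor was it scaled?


Original length = 34 cm
Scaled length = 204 cm
Scale factor = 204 / 34
= 6

6


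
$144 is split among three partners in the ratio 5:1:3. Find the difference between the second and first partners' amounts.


Total parts = 5 + 1 + 3 = 9
Value per part = 144 / 9 = 16
Shares: 5*16=80, 1*16=16, 3*16=48
Second share = 16, first share = 80
Difference = |16 - 80| = 64

64


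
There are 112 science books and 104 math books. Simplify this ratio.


Find GCD(112, 104)
GCD = 8
Divide both by 8: 112/8 = 14, 104/8 = 13
Simplified ratio = 14:13

14:13


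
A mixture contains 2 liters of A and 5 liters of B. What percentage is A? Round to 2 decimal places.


Volume of A = 2 L
Volume of B = 5 L
Total volume = 2 + 5 = 7 L
Percentage of A = (2/7) * 100
= 28.57%

28.57


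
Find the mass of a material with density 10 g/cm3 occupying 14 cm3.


Using mass = density * volume
Density = 10 g/cm3
Volume = 14 cm3
Mass = 10 * 14
= 140 g

140


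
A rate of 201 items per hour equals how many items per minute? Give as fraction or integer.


Converting from per hour to per minute
Rate = 201 items per hour
Divide by 60: 201/60
= 67/20 items per minute

67/20


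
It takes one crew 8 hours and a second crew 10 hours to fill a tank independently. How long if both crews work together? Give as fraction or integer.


Rate of A = 1/8 job per hour
Rate of B = 1/10 job per hour
Combined rate = 1/8 + 1/10
Find common denominator: (10 + 8)/(8*10) = 18/80
Combined rate = 9/40 job per hour
Time together = 1 / (9/40) = 40/9 hours

40/9


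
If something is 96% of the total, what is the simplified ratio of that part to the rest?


Part = 96%, Remainder = 4%
Ratio = 96:4
GCD(96, 4) = 4
Simplify: 24:1 = 24:1

24:1


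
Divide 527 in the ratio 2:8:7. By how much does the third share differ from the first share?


Total parts = 2 + 8 + 7 = 17
Value per part = 527 / 17 = 31
Shares: 2*31=62, 8*31=248, 7*31=217
Third share = 217, first share = 62
Difference = |217 - 62| = 155

155


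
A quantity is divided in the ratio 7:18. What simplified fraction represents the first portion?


Total parts = 7 + 18 = 25
First part fraction = 7/25
Simplify: 7/25 = 7/25

7/25


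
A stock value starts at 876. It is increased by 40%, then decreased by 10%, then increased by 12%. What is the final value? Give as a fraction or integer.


Start: 876
Step 1: increase by 40% => multiply by 140/100
  876 * 140/100 = 6132/5
Step 2: decrease by 10% => multiply by 90/100
  6132/5 * 90/100 = 27594/25
Step 3: increase by 12% => multiply by 112/100
  27594/25 * 112/100 = 772632/625
Final value = 772632/625

772632/625


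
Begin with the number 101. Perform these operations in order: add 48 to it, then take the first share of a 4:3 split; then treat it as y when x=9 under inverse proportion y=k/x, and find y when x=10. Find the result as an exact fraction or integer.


Start with 101.
Step 1: Add 48: 101+48=149; split 4:3 first = 149*4/7 = 596/7
Step 2: Inverse prop: k = (596/7)*9; new y = k/10 = 596/7*9/10 = 2682/35
Final result = 2682/35

2682/35


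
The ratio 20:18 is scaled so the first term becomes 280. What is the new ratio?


Original ratio: 20:18
First term target: 280
Scale factor = 280 / 20 = 14
Multiply second term: 18 * 14 = 252
Equivalent ratio = 280:252

280:252


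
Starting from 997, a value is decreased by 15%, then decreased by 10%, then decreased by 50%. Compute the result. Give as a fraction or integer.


Start: 997
Step 1: decrease by 15% => multiply by 85/100
  997 * 85/100 = 16949/20
Step 2: decrease by 10% => multiply by 90/100
  16949/20 * 90/100 = 152541/200
Step 3: decrease by 50% => multiply by 50/100
  152541/200 * 50/100 = 152541/400
Final value = 152541/400

152541/400


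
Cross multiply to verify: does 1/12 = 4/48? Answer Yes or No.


Cross multiply to check 1/12 = 4/48
Left cross product: 1 * 48 = 48
Right cross product: 12 * 4 = 48
48 = 48
Equal, so proportions match => Yes

Yes


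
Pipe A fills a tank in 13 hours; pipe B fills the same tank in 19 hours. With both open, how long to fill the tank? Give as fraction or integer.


Rate of A = 1/13 job per hour
Rate of B = 1/19 job per hour
Combined rate = 1/13 + 1/19
Find common denominator: (19 + 13)/(13*19) = 32/247
Combined rate = 32/247 job per hour
Time together = 1 / (32/247) = 247/32 hours

247/32


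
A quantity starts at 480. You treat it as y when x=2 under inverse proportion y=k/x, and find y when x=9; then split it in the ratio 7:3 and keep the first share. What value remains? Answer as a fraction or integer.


Start with 480.
Step 1: Inverse prop: k = (480)*2; new y = k/9 = 480*2/9 = 320/3
Step 2: Split 7:3, first share = 320/3 * 7/10 = 224/3
Final result = 224/3

224/3


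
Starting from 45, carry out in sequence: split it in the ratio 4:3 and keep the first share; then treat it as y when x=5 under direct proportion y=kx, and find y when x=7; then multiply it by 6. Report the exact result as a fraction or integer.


Start with 45.
Step 1: Split 4:3, first share = 45 * 4/7 = 180/7
Step 2: Direct prop: k = (180/7)/5; new y = k*7 = 180/7*7/5 = 36
Step 3: Multiply by 6: 36 * 6 = 216
Final result = 216

216


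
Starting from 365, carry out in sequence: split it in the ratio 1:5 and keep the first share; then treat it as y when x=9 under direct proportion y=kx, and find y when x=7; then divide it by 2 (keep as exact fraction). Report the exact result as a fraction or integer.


Start with 365.
Step 1: Split 1:5, first share = 365 * 1/6 = 365/6
Step 2: Direct prop: k = (365/6)/9; new y = k*7 = 365/6*7/9 = 2555/54
Step 3: Divide by 2: 2555/54 / 2 = 2555/108
Final result = 2555/108

2555/108


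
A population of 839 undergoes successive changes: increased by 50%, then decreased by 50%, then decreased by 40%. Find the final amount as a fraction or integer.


Start: 839
Step 1: increase by 50% => multiply by 150/100
  839 * 150/100 = 2517/2
Step 2: decrease by 50% => multiply by 50/100
  2517/2 * 50/100 = 2517/4
Step 3: decrease by 40% => multiply by 60/100
  2517/4 * 60/100 = 7551/20
Final value = 7551/20

7551/20


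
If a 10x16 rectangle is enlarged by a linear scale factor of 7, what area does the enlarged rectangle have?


Original dimensions: 10 x 16
Enlargement factor = 7
New width = 10 * 7 = 70
New height = 16 * 7 = 112
New area = 70 * 112 = 7840

7840


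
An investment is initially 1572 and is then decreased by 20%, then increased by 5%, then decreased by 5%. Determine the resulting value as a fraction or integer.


Start: 1572
Step 1: decrease by 20% => multiply by 80/100
  1572 * 80/100 = 6288/5
Step 2: increase by 5% => multiply by 105/100
  6288/5 * 105/100 = 33012/25
Step 3: decrease by 5% => multiply by 95/100
  33012/25 * 95/100 = 156807/125
Final value = 156807/125

156807/125


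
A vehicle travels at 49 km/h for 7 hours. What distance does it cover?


Using distance = speed * time
Speed = 49 km/h
Time = 7 hours
Distance = 49 * 7
= 343 km

343


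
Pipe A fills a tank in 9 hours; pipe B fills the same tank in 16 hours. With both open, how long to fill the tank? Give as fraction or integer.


Rate of A = 1/9 job per hour
Rate of B = 1/16 job per hour
Combined rate = 1/9 + 1/16
Find common denominator: (16 + 9)/(9*16) = 25/144
Combined rate = 25/144 job per hour
Time together = 1 / (25/144) = 144/25 hours

144/25


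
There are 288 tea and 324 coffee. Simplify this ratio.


Find GCD(288, 324)
GCD = 36
Divide both by 36: 288/36 = 8, 324/36 = 9
Simplified ratio = 8:9

8:9


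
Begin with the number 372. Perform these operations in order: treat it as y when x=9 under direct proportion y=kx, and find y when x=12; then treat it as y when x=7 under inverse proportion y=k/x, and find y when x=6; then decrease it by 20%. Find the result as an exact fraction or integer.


Start with 372.
Step 1: Direct prop: k = (372)/9; new y = k*12 = 372*12/9 = 496
Step 2: Inverse prop: k = (496)*7; new y = k/6 = 496*7/6 = 1736/3
Step 3: Decrease by 20%: 1736/3 * 80/100 = 6944/15
Final result = 6944/15

6944/15


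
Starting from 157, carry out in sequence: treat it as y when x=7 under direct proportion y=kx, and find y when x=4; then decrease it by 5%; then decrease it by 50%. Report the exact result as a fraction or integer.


Start with 157.
Step 1: Direct prop: k = (157)/7; new y = k*4 = 157*4/7 = 628/7
Step 2: Decrease by 5%: 628/7 * 95/100 = 2983/35
Step 3: Decrease by 50%: 2983/35 * 50/100 = 2983/70
Final result = 2983/70

2983/70


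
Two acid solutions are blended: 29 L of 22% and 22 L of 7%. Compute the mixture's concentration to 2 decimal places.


Solute in mixture 1 = 22% of 29 L = 29*22/100 = 319/50 L
Solute in mixture 2 = 7% of 22 L = 22*7/100 = 77/50 L
Total solute = 319/50 + 77/50 = 198/25 L
Total volume = 29 + 22 = 51 L
Final concentration = 198/25/51 * 100 = 15.53%

15.53


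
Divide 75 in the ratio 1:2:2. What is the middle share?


Ratio = 1:2:2
Total parts = 1 + 2 + 2 = 5
Value per part = 75 / 5 = 15
First share = 1 * 15 = 15
Middle share = 2 * 15 = 30
Third share = 2 * 15 = 30

30


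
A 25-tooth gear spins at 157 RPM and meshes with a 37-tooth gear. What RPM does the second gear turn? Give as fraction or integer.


Gear ratio: teeth_A * RPM_A = teeth_B * RPM_B
25 * 157 = 37 * RPM_B
3925 = 37 * RPM_B
RPM_B = 3925 / 37
RPM_B = 3925/37

3925/37


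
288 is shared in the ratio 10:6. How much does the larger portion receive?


Total parts = 10 + 6 = 16
Value per part = 288 / 16 = 18
First share = 10 * 18 = 180
Second share = 6 * 18 = 108
Larger share = 180

180


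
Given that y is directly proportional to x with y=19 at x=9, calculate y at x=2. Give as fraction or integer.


Direct proportion: y = kx
Find k: k = 19/9 = 19/9
Compute y at x=2: y = 19/9 * 2
y = 38/9

38/9


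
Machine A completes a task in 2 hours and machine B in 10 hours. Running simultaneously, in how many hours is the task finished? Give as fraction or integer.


Rate of A = 1/2 job per hour
Rate of B = 1/10 job per hour
Combined rate = 1/2 + 1/10
Find common denominator: (10 + 2)/(2*10) = 12/20
Combined rate = 3/5 job per hour
Time together = 1 / (3/5) = 5/3 hours

5/3


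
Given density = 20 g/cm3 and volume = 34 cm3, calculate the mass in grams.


Using mass = density * volume
Density = 20 g/cm3
Volume = 34 cm3
Mass = 20 * 34
= 680 g

680


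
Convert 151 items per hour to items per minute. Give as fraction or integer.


Converting from per hour to per minute
Rate = 151 items per hour
Divide by 60: 151/60
= 151/60 items per minute

151/60


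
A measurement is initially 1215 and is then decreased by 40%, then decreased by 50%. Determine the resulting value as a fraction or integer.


Start: 1215
Step 1: decrease by 40% => multiply by 60/100
  1215 * 60/100 = 729
Step 2: decrease by 50% => multiply by 50/100
  729 * 50/100 = 729/2
Final value = 729/2

729/2


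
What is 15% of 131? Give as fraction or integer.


Compute 15% of 131
Convert percentage: 15% = 15/100
Multiply: 131 * 15/100
= 1965/100
= 393/20

393/20


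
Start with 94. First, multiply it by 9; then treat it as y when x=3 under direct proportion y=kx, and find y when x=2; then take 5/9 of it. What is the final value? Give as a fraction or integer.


Start with 94.
Step 1: Multiply by 9: 94 * 9 = 846
Step 2: Direct prop: k = (846)/3; new y = k*2 = 846*2/3 = 564
Step 3: Take 5/9: 564 * 5/9 = 940/3
Final result = 940/3

940/3


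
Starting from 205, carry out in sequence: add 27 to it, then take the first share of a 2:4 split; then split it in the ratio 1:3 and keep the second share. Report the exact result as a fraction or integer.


Start with 205.
Step 1: Add 27: 205+27=232; split 2:4 first = 232*2/6 = 232/3
Step 2: Split 1:3, second share = 232/3 * 3/4 = 58
Final result = 58

58


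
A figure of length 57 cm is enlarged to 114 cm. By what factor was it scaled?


Original length = 57 cm
Scaled length = 114 cm
Scale factor = 114 / 57
= 2

2


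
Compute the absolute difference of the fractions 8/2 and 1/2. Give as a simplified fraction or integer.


Simplify: 8/2 = 4 and 1/2 = 1/2
Find common denominator: LCD = 2
Convert: 8/2 and 1/2
Difference = |8 - 1|/2 = 7/2
Simplified = 7/2

7/2


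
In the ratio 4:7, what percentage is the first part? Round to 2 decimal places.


Total parts = 4 + 7 = 11
First part fraction = 4/11
Percentage = (4/11) * 100
= 0.363636 * 100
= 36.36%

36.36


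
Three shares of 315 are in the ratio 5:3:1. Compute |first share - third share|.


Total parts = 5 + 3 + 1 = 9
Value per part = 315 / 9 = 35
Shares: 5*35=175, 3*35=105, 1*35=35
First share = 175, third share = 35
Difference = |175 - 35| = 140

140


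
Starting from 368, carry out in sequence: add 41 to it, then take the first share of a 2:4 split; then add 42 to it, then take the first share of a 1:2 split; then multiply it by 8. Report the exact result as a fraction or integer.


Start with 368.
Step 1: Add 41: 368+41=409; split 2:4 first = 409*2/6 = 409/3
Step 2: Add 42: 409/3+42=535/3; split 1:2 first = 535/3*1/3 = 535/9
Step 3: Multiply by 8: 535/9 * 8 = 4280/9
Final result = 4280/9

4280/9


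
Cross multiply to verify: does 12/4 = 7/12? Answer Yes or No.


Cross multiply to check 12/4 = 7/12
Left cross product: 12 * 12 = 144
Right cross product: 4 * 7 = 28
144 != 28
Not equal, so proportions differ => No

No
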